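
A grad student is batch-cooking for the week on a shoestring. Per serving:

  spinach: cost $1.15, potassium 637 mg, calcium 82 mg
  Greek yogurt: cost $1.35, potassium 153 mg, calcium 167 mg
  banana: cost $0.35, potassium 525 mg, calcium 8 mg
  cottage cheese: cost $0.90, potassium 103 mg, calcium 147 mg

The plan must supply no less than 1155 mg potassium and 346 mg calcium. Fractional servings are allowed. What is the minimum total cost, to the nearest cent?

spinach only: max(1155/637, 346/82) = 4.22 servings → $4.85.
Greek yogurt only: max(1155/153, 346/167) = 7.549 servings → $10.19.
banana only: max(1155/525, 346/8) = 43.25 servings → $15.14.
cottage cheese only: max(1155/103, 346/147) = 11.21 servings → $10.09.
spinach + Greek yogurt with both tight: 1.491 servings and 1.34 servings → $3.52.
spinach + banana with both targets exact would need a negative amount; discard.
spinach + cottage cheese with both tight: 1.575 servings and 1.475 servings → $3.14.
Greek yogurt + banana with both tight: 1.994 servings and 1.619 servings → $3.26.
Greek yogurt + cottage cheese: the both-tight solution has a negative serving — not a feasible corner.
banana + cottage cheese with both tight: 1.757 servings and 2.258 servings → $2.65.
The minimum over all feasible corners is $2.65.

$2.65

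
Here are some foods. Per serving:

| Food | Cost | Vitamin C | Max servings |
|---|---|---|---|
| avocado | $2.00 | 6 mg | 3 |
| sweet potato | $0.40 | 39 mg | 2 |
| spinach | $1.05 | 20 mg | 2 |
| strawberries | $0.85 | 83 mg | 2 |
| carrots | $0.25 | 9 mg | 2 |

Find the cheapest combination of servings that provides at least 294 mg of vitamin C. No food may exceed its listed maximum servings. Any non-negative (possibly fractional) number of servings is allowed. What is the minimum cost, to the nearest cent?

Cost per mg of vitamin C: strawberries $0.0102, sweet potato $0.0103, carrots $0.0278, spinach $0.0525, avocado $0.3333.
Take 2 servings of strawberries: +166.0 mg vitamin C for $1.70 (total $1.70, still need 128.0 mg).
Take 2 servings of sweet potato: +78.0 mg vitamin C for $0.80 (total $2.50, still need 50.0 mg).
Take 2 servings of carrots: +18.0 mg vitamin C for $0.50 (total $3.00, still need 32.0 mg).
Take 1.6 servings of spinach: +32.0 mg vitamin C for $1.68 (total $4.68, still need 0.0 mg).
Filling from the cheapest source first is optimal under one linear minimum: $4.68.

$4.68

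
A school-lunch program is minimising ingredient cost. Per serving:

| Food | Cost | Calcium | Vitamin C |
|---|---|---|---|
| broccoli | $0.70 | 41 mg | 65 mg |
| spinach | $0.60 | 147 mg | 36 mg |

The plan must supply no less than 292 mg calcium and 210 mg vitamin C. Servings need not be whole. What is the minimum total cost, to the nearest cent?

broccoli only: max(292/41, 210/65) = 7.122 servings → $4.99.
spinach only: max(292/147, 210/36) = 5.833 servings → $3.50.
broccoli + spinach with both tight: 2.52 servings and 1.284 servings → $2.53.
The minimum over all feasible corners is $2.53.

$2.53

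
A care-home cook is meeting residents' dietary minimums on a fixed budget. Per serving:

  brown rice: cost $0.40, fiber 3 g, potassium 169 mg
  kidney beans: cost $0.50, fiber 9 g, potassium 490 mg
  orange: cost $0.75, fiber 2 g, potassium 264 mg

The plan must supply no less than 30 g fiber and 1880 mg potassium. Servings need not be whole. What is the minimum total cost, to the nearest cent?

$1.92

Compare the cost at each extreme point of the feasible region.
brown rice only: max(30/3, 1880/169) = 11.12 servings → $4.45.
kidney beans only: max(30/9, 1880/490) = 3.837 servings → $1.92.
orange only: max(30/2, 1880/264) = 15 servings → $11.25.
brown rice + kidney beans: intersection lies outside the first quadrant.
brown rice + orange with both tight: 9.163 servings and 1.256 servings → $4.61.
kidney beans + orange with both tight: 2.98 servings and 1.59 servings → $2.68.
The minimum over all feasible corners is $1.92.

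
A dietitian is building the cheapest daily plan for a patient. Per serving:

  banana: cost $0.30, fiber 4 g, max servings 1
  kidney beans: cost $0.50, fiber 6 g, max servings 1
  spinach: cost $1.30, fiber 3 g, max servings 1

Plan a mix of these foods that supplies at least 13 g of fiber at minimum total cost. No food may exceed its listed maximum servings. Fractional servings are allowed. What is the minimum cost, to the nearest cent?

Cost per g of fiber: banana $0.0750, kidney beans $0.0833, spinach $0.4333.
Take 1 serving of banana: +4.0 g fiber for $0.30 (total $0.30, still need 9.0 g).
Take 1 serving of kidney beans: +6.0 g fiber for $0.50 (total $0.80, still need 3.0 g).
Take 1 serving of spinach: +3.0 g fiber for $1.30 (total $2.10, still need 0.0 g).
Filling from the cheapest source first is optimal under one linear minimum: $2.10.

$2.10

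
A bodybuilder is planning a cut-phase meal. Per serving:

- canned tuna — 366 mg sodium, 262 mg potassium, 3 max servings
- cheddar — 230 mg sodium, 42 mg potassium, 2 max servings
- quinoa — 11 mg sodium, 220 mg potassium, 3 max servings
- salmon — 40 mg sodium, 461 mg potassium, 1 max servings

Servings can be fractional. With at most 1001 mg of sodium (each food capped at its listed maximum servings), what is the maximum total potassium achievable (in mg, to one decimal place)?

1785.3 mg

Potassium per mg sodium: quinoa 20, salmon 11.53, canned tuna 0.7158, cheddar 0.1826.
Take 3 servings of quinoa: uses 33 mg sodium, +660.0 mg potassium (running total 660.0 mg).
Take 1 serving of salmon: uses 40 mg sodium, +461.0 mg potassium (running total 1121.0 mg).
Take 2.536 servings of canned tuna: uses 928 mg sodium, +664.3 mg potassium (running total 1785.3 mg).
Filling greedily by potassium-per-mg sodium is optimal for one linear limit, giving 1785.3 mg.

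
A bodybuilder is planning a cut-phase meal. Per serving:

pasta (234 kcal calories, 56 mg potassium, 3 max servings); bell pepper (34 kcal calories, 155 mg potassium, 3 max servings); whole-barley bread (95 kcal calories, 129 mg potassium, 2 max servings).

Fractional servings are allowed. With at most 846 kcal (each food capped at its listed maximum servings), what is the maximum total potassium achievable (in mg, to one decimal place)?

Potassium per kcal: bell pepper 4.559, whole-barley bread 1.358, pasta 0.2393.
Take 3 servings of bell pepper: uses 102 kcal, +465.0 mg potassium (running total 465.0 mg).
Take 2 servings of whole-barley bread: uses 190 kcal, +258.0 mg potassium (running total 723.0 mg).
Take 2.368 servings of pasta: uses 554 kcal, +132.6 mg potassium (running total 855.6 mg).
Filling greedily by potassium-per-kcal is optimal for one linear limit, giving 855.6 mg.

855.6 mg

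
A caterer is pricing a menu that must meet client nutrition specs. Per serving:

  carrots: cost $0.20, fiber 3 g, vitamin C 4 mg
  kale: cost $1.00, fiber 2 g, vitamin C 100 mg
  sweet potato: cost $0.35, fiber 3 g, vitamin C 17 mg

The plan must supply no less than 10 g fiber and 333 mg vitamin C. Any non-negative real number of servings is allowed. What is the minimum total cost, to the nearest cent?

At the optimum either one food covers both requirements or two foods hit both targets exactly; no other combination can be cheaper.
carrots only: max(10/3, 333/4) = 83.25 servings → $16.65.
kale only: max(10/2, 333/100) = 5 servings → $5.00.
sweet potato only: max(10/3, 333/17) = 19.59 servings → $6.86.
carrots + kale with both tight: 1.144 servings and 3.284 servings → $3.51.
carrots + sweet potato: intersection lies outside the first quadrant.
kale + sweet potato with both tight: 3.117 servings and 1.256 servings → $3.56.
The minimum over all feasible corners is $3.51.

$3.51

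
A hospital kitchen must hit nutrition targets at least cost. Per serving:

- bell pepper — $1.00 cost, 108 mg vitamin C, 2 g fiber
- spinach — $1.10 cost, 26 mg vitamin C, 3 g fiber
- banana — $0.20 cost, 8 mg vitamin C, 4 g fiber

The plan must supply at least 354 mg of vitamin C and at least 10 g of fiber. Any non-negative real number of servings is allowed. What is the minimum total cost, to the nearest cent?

$3.39

This is a tiny linear program; its minimum lies at a vertex of the feasible set. List the vertices and price them.
bell pepper only: max(354/108, 10/2) = 5 servings → $5.00.
spinach only: max(354/26, 10/3) = 13.62 servings → $14.98.
banana only: max(354/8, 10/4) = 44.25 servings → $8.85.
bell pepper + spinach with both tight: 2.949 servings and 1.368 servings → $4.45.
bell pepper + banana with both tight: 3.212 servings and 0.8942 servings → $3.39.
spinach + banana: the both-tight solution has a negative serving — not a feasible corner.
So the least-cost plan costs $3.39.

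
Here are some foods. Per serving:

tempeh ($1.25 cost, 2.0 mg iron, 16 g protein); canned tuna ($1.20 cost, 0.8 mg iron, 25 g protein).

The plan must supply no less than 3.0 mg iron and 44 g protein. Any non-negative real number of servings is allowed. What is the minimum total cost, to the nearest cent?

For a min-cost LP with two ≥-constraints, a basic feasible solution has at most two positive variables.
tempeh only: max(3.0/2.0, 44/16) = 2.75 servings → $3.44.
canned tuna only: max(3.0/0.8, 44/25) = 3.75 servings → $4.50.
tempeh + canned tuna with both tight: 1.07 servings and 1.075 servings → $2.63.
The minimum over all feasible corners is $2.63.

$2.63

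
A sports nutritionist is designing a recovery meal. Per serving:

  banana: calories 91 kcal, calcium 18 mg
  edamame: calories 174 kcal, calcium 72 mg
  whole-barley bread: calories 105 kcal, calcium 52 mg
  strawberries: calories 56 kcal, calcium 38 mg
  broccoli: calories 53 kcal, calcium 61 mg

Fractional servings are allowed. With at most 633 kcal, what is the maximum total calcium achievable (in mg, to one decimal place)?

Calcium per kcal: broccoli 1.151, strawberries 0.6786, whole-barley bread 0.4952, edamame 0.4138, banana 0.1978.
With no serving limits, spend the whole calories allowance on broccoli: 633 kcal / 53 kcal × 61 mg = 728.5 mg.

728.5 mg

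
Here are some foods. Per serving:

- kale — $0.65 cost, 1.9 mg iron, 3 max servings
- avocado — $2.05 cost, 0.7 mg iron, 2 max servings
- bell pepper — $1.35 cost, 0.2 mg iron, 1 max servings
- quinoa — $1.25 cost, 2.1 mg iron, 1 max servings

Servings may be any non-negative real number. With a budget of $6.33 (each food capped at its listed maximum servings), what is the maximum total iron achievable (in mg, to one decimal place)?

Iron per dollar: kale 2.923, quinoa 1.68, avocado 0.3415, bell pepper 0.1481.
Take 3 servings of kale: spends $1.95, +5.7 mg iron (running total 5.7 mg).
Take 1 serving of quinoa: spends $1.25, +2.1 mg iron (running total 7.8 mg).
Take 1.527 servings of avocado: spends $3.13, +1.1 mg iron (running total 8.9 mg).
Greedy by best ratio exhausts the cost allowance optimally: 8.9 mg.

8.9 mg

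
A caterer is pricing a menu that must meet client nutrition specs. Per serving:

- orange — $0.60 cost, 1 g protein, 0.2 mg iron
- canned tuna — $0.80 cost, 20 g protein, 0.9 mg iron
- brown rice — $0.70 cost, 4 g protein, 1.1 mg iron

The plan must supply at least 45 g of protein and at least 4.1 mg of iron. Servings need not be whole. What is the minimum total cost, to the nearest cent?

This is a tiny linear program; its minimum lies at a vertex of the feasible set. List the vertices and price them.
orange only: max(45/1, 4.1/0.2) = 45 servings → $27.00.
canned tuna only: max(45/20, 4.1/0.9) = 4.556 servings → $3.64.
brown rice only: max(45/4, 4.1/1.1) = 11.25 servings → $7.88.
orange + canned tuna with both tight: 13.39 servings and 1.581 servings → $9.30.
orange + brown rice: the both-tight solution has a negative serving — not a feasible corner.
canned tuna + brown rice with both tight: 1.799 servings and 2.255 servings → $3.02.
The minimum over all feasible corners is $3.02.

$3.02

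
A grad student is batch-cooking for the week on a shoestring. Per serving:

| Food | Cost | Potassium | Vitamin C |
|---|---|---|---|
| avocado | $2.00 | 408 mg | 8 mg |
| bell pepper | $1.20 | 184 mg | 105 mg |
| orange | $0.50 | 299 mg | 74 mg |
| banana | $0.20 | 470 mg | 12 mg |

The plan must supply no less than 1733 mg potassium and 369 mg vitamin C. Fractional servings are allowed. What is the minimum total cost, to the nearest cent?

Compare the cost at each extreme point of the feasible region.
avocado only: max(1733/408, 369/8) = 46.12 servings → $92.25.
bell pepper only: max(1733/184, 369/105) = 9.418 servings → $11.30.
orange only: max(1733/299, 369/74) = 5.796 servings → $2.90.
banana only: max(1733/470, 369/12) = 30.75 servings → $6.15.
avocado + bell pepper with both tight: 2.757 servings and 3.304 servings → $9.48.
avocado + orange with both tight: 0.6443 servings and 4.917 servings → $3.75.
avocado + banana: intersection lies outside the first quadrant.
bell pepper + orange: the both-tight solution has a negative serving — not a feasible corner.
bell pepper + banana with both tight: 3.238 servings and 2.42 servings → $4.37.
orange + banana with both tight: 4.893 servings and 0.5742 servings → $2.56.
Cheapest feasible corner: $2.56.

$2.56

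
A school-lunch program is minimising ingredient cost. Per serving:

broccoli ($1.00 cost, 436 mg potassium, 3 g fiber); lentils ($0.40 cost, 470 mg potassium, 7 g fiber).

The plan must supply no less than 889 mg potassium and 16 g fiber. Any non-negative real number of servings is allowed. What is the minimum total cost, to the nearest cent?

$0.91

Minimising a linear cost over {potassium ≥ 889, fiber ≥ 16, servings ≥ 0} — the optimum is at a vertex, using one or two foods.
broccoli only: max(889/436, 16/3) = 5.333 servings → $5.33.
lentils only: max(889/470, 16/7) = 2.286 servings → $0.91.
broccoli + lentils: the both-tight solution has a negative serving — not a feasible corner.
Cheapest feasible corner: $0.91.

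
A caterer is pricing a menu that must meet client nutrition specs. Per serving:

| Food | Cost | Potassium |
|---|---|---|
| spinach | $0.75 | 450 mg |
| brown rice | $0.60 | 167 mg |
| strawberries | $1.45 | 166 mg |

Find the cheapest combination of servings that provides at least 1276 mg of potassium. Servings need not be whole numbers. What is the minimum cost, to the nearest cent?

$2.13

Cost per mg of potassium: spinach $0.0017, brown rice $0.0036, strawberries $0.0087.
With no serving limits, use only spinach: 1276 mg / 450 mg = 2.836 servings × $0.75 = $2.13.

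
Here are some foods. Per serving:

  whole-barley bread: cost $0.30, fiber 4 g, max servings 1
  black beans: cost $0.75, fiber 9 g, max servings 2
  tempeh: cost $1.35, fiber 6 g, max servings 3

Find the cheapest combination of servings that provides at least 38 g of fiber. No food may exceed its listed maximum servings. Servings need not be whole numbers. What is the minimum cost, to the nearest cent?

$5.40

Cost per g of fiber: whole-barley bread $0.0750, black beans $0.0833, tempeh $0.2250.
Take 1 serving of whole-barley bread: +4.0 g fiber for $0.30 (total $0.30, still need 34.0 g).
Take 2 servings of black beans: +18.0 g fiber for $1.50 (total $1.80, still need 16.0 g).
Take 2.667 servings of tempeh: +16.0 g fiber for $3.60 (total $5.40, still need 0.0 g).
Filling from the cheapest source first is optimal under one linear minimum: $5.40.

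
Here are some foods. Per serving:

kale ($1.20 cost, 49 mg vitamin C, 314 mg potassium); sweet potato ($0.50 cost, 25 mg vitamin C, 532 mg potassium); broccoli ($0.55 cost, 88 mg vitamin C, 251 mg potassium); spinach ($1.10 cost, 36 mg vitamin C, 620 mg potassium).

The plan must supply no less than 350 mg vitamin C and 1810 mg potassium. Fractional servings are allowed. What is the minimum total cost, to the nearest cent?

$2.79

Minimising a linear cost over {vitamin C ≥ 350, potassium ≥ 1810, servings ≥ 0} — the optimum is at a vertex, using one or two foods.
kale only: max(350/49, 1810/314) = 7.143 servings → $8.57.
sweet potato only: max(350/25, 1810/532) = 14 servings → $7.00.
broccoli only: max(350/88, 1810/251) = 7.211 servings → $3.97.
spinach only: max(350/36, 1810/620) = 9.722 servings → $10.69.
kale + sweet potato: the both-tight solution has a negative serving — not a feasible corner.
kale + broccoli with both tight: 4.659 servings and 1.383 servings → $6.35.
kale + spinach with both targets exact would need a negative amount; discard.
sweet potato + broccoli with both tight: 1.762 servings and 3.477 servings → $2.79.
sweet potato + spinach: the both-tight solution has a negative serving — not a feasible corner.
broccoli + spinach with both tight: 3.335 servings and 1.569 servings → $3.56.
Cheapest feasible corner: $2.79.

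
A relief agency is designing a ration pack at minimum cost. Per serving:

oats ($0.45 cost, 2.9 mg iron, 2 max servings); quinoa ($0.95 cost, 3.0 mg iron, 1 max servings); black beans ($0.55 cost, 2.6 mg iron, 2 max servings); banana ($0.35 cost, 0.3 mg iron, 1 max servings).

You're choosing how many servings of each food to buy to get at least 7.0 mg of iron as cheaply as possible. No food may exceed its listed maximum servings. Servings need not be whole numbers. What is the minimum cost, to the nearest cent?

Cost per mg of iron: oats $0.1552, black beans $0.2115, quinoa $0.3167, banana $1.1667.
Take 2 servings of oats: +5.8 mg iron for $0.90 (total $0.90, still need 1.2 mg).
Take 0.4615 servings of black beans: +1.2 mg iron for $0.25 (total $1.15, still need 0.0 mg).
Greedy by cheapest-per-mg is optimal for a single linear constraint, so the minimum cost is $1.15.

$1.15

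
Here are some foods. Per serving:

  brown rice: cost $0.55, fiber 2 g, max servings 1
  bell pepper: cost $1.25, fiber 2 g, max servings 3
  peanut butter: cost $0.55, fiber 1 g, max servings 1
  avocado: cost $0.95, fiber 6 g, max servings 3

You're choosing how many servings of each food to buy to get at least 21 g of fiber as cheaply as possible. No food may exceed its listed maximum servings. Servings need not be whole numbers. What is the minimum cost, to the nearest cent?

Cost per g of fiber: avocado $0.1583, brown rice $0.2750, peanut butter $0.5500, bell pepper $0.6250.
Take 3 servings of avocado: +18.0 g fiber for $2.85 (total $2.85, still need 3.0 g).
Take 1 serving of brown rice: +2.0 g fiber for $0.55 (total $3.40, still need 1.0 g).
Take 1 serving of peanut butter: +1.0 g fiber for $0.55 (total $3.95, still need 0.0 g).
Filling from the cheapest source first is optimal under one linear minimum: $3.95.

$3.95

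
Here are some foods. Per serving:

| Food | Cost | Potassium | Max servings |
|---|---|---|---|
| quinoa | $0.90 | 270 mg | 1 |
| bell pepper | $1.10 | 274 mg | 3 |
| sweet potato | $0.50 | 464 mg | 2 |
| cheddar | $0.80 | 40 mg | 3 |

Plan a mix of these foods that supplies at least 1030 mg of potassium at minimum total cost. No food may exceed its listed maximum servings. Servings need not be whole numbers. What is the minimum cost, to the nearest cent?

Cost per mg of potassium: sweet potato $0.0011, quinoa $0.0033, bell pepper $0.0040, cheddar $0.0200.
Take 2 servings of sweet potato: +928.0 mg potassium for $1.00 (total $1.00, still need 102.0 mg).
Take 0.3778 servings of quinoa: +102.0 mg potassium for $0.34 (total $1.34, still need 0.0 mg).
Filling from the cheapest source first is optimal under one linear minimum: $1.34.

$1.34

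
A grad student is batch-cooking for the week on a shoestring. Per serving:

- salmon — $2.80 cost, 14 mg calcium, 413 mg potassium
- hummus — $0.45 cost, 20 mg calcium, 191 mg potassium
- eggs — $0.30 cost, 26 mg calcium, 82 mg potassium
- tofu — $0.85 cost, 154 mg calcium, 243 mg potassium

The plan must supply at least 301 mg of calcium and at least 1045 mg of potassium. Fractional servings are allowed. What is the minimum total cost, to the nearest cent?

salmon only: max(301/14, 1045/413) = 21.5 servings → $60.20.
hummus only: max(301/20, 1045/191) = 15.05 servings → $6.77.
eggs only: max(301/26, 1045/82) = 12.74 servings → $3.82.
tofu only: max(301/154, 1045/243) = 4.3 servings → $3.66.
salmon + hummus: the both-tight solution has a negative serving — not a feasible corner.
salmon + eggs with both tight: 0.2594 servings and 11.44 servings → $4.16.
salmon + tofu with both tight: 1.458 servings and 1.822 servings → $5.63.
hummus + eggs with both tight: 0.748 servings and 11 servings → $3.64.
hummus + tofu with both tight: 3.575 servings and 1.49 servings → $2.88.
eggs + tofu: intersection lies outside the first quadrant.
So the least-cost plan costs $2.88.

$2.88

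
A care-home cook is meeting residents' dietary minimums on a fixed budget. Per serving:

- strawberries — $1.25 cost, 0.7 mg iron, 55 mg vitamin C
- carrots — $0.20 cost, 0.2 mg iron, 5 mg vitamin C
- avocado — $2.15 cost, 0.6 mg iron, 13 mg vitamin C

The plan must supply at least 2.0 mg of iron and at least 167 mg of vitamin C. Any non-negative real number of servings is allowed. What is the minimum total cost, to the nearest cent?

The cheapest plan sits at a corner of the feasible region — with two constraints it uses at most two foods.
strawberries only: max(2.0/0.7, 167/55) = 3.036 servings → $3.80.
carrots only: max(2.0/0.2, 167/5) = 33.4 servings → $6.68.
avocado only: max(2.0/0.6, 167/13) = 12.85 servings → $27.62.
strawberries + carrots with both targets exact would need a negative amount; discard.
strawberries + avocado: the both-tight solution has a negative serving — not a feasible corner.
carrots + avocado with both targets exact would need a negative amount; discard.
Cheapest feasible corner: $3.80.

$3.80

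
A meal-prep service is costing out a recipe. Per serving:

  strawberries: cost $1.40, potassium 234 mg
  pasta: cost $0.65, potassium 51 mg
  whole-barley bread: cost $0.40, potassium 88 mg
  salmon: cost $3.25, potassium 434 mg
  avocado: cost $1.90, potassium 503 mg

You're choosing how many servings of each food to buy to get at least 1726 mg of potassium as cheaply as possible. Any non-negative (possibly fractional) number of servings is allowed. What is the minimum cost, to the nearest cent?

Cost per mg of potassium: avocado $0.0038, whole-barley bread $0.0045, strawberries $0.0060, salmon $0.0075, pasta $0.0127.
With no serving limits, use only avocado: 1726 mg / 503 mg = 3.431 servings × $1.90 = $6.52.

$6.52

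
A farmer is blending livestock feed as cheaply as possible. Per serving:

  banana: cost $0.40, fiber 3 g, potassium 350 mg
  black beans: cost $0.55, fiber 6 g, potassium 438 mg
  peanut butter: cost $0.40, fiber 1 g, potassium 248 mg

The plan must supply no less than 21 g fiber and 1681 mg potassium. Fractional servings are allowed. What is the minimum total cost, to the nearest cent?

$2.07

Compare the cost at each extreme point of the feasible region.
banana only: max(21/3, 1681/350) = 7 servings → $2.80.
black beans only: max(21/6, 1681/438) = 3.838 servings → $2.11.
peanut butter only: max(21/1, 1681/248) = 21 servings → $8.40.
banana + black beans with both tight: 1.13 servings and 2.935 servings → $2.07.
banana + peanut butter with both targets exact would need a negative amount; discard.
black beans + peanut butter with both tight: 3.359 servings and 0.8457 servings → $2.19.
So the least-cost plan costs $2.07.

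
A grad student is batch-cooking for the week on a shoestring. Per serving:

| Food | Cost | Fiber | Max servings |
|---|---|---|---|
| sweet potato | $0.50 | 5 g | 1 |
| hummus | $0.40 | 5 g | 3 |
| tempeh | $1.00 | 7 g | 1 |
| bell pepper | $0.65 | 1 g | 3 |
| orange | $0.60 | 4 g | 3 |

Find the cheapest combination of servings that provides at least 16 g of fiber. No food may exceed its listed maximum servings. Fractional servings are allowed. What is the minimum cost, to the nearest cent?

Cost per g of fiber: hummus $0.0800, sweet potato $0.1000, tempeh $0.1429, orange $0.1500, bell pepper $0.6500.
Take 3 servings of hummus: +15.0 g fiber for $1.20 (total $1.20, still need 1.0 g).
Take 0.2 servings of sweet potato: +1.0 g fiber for $0.10 (total $1.30, still need 0.0 g).
Greedy by cheapest-per-g is optimal for a single linear constraint, so the minimum cost is $1.30.

$1.30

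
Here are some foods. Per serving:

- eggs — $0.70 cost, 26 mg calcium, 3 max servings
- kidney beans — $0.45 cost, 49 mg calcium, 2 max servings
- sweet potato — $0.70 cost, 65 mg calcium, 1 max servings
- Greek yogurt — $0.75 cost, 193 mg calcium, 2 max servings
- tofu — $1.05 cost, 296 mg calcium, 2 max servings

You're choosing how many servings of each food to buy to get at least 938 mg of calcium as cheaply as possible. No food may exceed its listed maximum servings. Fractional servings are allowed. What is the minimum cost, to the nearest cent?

Cost per mg of calcium: tofu $0.0035, Greek yogurt $0.0039, kidney beans $0.0092, sweet potato $0.0108, eggs $0.0269.
Take 2 servings of tofu: +592.0 mg calcium for $2.10 (total $2.10, still need 346.0 mg).
Take 1.793 servings of Greek yogurt: +346.0 mg calcium for $1.34 (total $3.44, still need 0.0 mg).
Filling from the cheapest source first is optimal under one linear minimum: $3.44.

$3.44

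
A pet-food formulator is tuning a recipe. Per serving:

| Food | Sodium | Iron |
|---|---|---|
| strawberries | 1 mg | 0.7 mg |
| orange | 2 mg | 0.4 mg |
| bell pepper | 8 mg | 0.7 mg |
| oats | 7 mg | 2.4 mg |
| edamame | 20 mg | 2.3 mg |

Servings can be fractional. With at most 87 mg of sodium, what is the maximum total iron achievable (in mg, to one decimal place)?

Iron per mg sodium: strawberries 0.7, oats 0.3429, orange 0.2, edamame 0.115, bell pepper 0.0875.
With no serving limits, spend the whole sodium allowance on strawberries: 87 mg / 1 mg × 0.7 mg = 60.9 mg.

60.9 mg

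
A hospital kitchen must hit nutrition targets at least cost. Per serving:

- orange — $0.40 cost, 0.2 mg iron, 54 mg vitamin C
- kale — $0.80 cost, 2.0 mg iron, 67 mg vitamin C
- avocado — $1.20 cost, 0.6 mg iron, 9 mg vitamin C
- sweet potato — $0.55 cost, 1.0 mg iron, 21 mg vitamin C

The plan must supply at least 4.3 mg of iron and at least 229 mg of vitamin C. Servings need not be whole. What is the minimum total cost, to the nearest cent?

With two linear requirements the optimum uses one or two foods; enumerate the corners.
orange only: max(4.3/0.2, 229/54) = 21.5 servings → $8.60.
kale only: max(4.3/2.0, 229/67) = 3.418 servings → $2.73.
avocado only: max(4.3/0.6, 229/9) = 25.44 servings → $30.53.
sweet potato only: max(4.3/1.0, 229/21) = 10.9 servings → $6.00.
orange + kale with both tight: 1.796 servings and 1.97 servings → $2.29.
orange + avocado with both tight: 3.225 servings and 6.092 servings → $8.60.
orange + sweet potato with both tight: 2.785 servings and 3.743 servings → $3.17.
kale + avocado: intersection lies outside the first quadrant.
kale + sweet potato: intersection lies outside the first quadrant.
avocado + sweet potato with both targets exact would need a negative amount; discard.
Cheapest feasible corner: $2.29.

$2.29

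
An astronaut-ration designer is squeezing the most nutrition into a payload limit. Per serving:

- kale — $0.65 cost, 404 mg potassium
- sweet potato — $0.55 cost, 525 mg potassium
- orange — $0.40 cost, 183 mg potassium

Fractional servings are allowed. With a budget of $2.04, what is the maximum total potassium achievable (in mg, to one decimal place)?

1947.3 mg

Potassium per dollar: sweet potato 954.5, kale 621.5, orange 457.5.
With no serving limits, spend the whole cost allowance on sweet potato: $2.04 / $0.55 × 525 mg = 1947.3 mg.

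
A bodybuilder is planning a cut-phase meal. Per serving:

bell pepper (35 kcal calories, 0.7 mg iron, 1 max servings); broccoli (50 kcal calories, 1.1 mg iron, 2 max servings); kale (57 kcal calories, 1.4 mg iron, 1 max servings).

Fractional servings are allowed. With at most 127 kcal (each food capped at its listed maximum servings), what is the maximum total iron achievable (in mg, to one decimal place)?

Iron per kcal: kale 0.02456, broccoli 0.022, bell pepper 0.02.
Take 1 serving of kale: uses 57 kcal, +1.4 mg iron (running total 1.4 mg).
Take 1.4 servings of broccoli: uses 70 kcal, +1.5 mg iron (running total 2.9 mg).
Greedy by best ratio exhausts the calories allowance optimally: 2.9 mg.

2.9 mg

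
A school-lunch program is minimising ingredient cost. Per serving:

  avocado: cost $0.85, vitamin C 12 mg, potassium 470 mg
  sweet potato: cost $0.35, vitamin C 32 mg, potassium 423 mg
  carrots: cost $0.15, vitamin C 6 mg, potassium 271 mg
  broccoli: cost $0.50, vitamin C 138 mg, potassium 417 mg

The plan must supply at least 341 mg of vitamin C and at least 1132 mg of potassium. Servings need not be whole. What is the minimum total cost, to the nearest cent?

$1.29

For a min-cost LP with two ≥-constraints, a basic feasible solution has at most two positive variables.
avocado only: max(341/12, 1132/470) = 28.42 servings → $24.15.
sweet potato only: max(341/32, 1132/423) = 10.66 servings → $3.73.
carrots only: max(341/6, 1132/271) = 56.83 servings → $8.53.
broccoli only: max(341/138, 1132/417) = 2.715 servings → $1.36.
avocado + sweet potato: the both-tight solution has a negative serving — not a feasible corner.
avocado + carrots: intersection lies outside the first quadrant.
avocado + broccoli with both tight: 0.2342 servings and 2.451 servings → $1.42.
sweet potato + carrots with both targets exact would need a negative amount; discard.
sweet potato + broccoli with both tight: 0.3113 servings and 2.399 servings → $1.31.
carrots + broccoli with both tight: 0.4017 servings and 2.454 servings → $1.29.
The minimum over all feasible corners is $1.29.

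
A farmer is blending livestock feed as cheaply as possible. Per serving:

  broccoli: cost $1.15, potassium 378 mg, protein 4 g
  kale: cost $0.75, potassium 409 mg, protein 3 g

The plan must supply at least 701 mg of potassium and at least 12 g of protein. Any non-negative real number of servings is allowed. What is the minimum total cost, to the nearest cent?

With two linear requirements the optimum uses one or two foods; enumerate the corners.
broccoli only: max(701/378, 12/4) = 3 servings → $3.45.
kale only: max(701/409, 12/3) = 4 servings → $3.00.
broccoli + kale with both targets exact would need a negative amount; discard.
The minimum over all feasible corners is $3.00.

$3.00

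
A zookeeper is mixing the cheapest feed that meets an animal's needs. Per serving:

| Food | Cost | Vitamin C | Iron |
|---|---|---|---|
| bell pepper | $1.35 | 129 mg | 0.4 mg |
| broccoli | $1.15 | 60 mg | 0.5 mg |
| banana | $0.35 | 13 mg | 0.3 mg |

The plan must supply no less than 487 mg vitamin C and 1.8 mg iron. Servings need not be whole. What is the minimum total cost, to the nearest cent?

bell pepper only: max(487/129, 1.8/0.4) = 4.5 servings → $6.08.
broccoli only: max(487/60, 1.8/0.5) = 8.117 servings → $9.33.
banana only: max(487/13, 1.8/0.3) = 37.46 servings → $13.11.
bell pepper + broccoli with both tight: 3.346 servings and 0.9235 servings → $5.58.
bell pepper + banana with both tight: 3.663 servings and 1.116 servings → $5.34.
broccoli + banana: the both-tight solution has a negative serving — not a feasible corner.
The minimum over all feasible corners is $5.34.

$5.34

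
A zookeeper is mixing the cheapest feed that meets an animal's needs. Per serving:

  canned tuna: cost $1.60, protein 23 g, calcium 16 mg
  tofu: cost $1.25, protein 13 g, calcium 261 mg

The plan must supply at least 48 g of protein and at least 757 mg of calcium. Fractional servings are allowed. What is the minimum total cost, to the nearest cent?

$4.33

Minimising a linear cost over {protein ≥ 48, calcium ≥ 757, servings ≥ 0} — the optimum is at a vertex, using one or two foods.
canned tuna only: max(48/23, 757/16) = 47.31 servings → $75.70.
tofu only: max(48/13, 757/261) = 3.692 servings → $4.62.
canned tuna + tofu with both tight: 0.4637 servings and 2.872 servings → $4.33.
So the least-cost plan costs $4.33.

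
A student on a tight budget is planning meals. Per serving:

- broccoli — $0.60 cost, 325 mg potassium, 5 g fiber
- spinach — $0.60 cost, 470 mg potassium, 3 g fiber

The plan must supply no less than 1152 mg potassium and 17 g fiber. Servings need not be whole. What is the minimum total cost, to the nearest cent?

$2.08

This is a tiny linear program; its minimum lies at a vertex of the feasible set. List the vertices and price them.
broccoli only: max(1152/325, 17/5) = 3.545 servings → $2.13.
spinach only: max(1152/470, 17/3) = 5.667 servings → $3.40.
broccoli + spinach with both tight: 3.297 servings and 0.1709 servings → $2.08.
Cheapest feasible corner: $2.08.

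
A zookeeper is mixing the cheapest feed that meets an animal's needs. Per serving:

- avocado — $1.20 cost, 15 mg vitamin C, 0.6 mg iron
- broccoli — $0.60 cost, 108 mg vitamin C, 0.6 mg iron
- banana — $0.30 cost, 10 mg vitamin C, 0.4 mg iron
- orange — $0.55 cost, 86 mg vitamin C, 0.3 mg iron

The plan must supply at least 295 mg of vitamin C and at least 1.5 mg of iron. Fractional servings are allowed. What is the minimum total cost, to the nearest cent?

$1.64

Two binding constraints pin down two serving amounts, so the optimal mix uses at most two foods. The candidates are each food alone (scaled to the tighter of vitamin C/iron) and each pair with both constraints tight.
avocado only: max(295/15, 1.5/0.6) = 19.67 servings → $23.60.
broccoli only: max(295/108, 1.5/0.6) = 2.731 servings → $1.64.
banana only: max(295/10, 1.5/0.4) = 29.5 servings → $8.85.
orange only: max(295/86, 1.5/0.3) = 5 servings → $2.75.
avocado + broccoli: intersection lies outside the first quadrant.
avocado + banana (both tight): parallel constraints — no distinct corner.
avocado + orange with both tight: 0.8599 servings and 3.28 servings → $2.84.
broccoli + banana: intersection lies outside the first quadrant.
broccoli + orange with both tight: 2.109 servings and 0.7812 servings → $1.70.
banana + orange with both tight: 1.29 servings and 3.28 servings → $2.19.
The minimum over all feasible corners is $1.64.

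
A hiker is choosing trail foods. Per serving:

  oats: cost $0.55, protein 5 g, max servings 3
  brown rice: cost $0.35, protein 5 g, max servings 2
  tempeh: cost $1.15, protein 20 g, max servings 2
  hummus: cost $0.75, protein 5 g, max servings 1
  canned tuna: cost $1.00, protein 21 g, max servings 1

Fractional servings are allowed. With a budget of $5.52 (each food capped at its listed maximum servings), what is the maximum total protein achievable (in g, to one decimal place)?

Protein per dollar: canned tuna 21, tempeh 17.39, brown rice 14.29, oats 9.091, hummus 6.667.
Take 1 serving of canned tuna: spends $1.00, +21.0 g protein (running total 21.0 g).
Take 2 servings of tempeh: spends $2.30, +40.0 g protein (running total 61.0 g).
Take 2 servings of brown rice: spends $0.70, +10.0 g protein (running total 71.0 g).
Take 2.764 servings of oats: spends $1.52, +13.8 g protein (running total 84.8 g).
Filling greedily by protein-per-dollar is optimal for one linear limit, giving 84.8 g.

84.8 g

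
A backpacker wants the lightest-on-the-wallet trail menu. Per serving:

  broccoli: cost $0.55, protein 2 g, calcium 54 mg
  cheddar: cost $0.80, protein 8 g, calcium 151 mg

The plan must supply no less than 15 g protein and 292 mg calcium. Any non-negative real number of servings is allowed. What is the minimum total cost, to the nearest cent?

$1.55

Two binding constraints pin down two serving amounts, so the optimal mix uses at most two foods. The candidates are each food alone (scaled to the tighter of protein/calcium) and each pair with both constraints tight.
broccoli only: max(15/2, 292/54) = 7.5 servings → $4.12.
cheddar only: max(15/8, 292/151) = 1.934 servings → $1.55.
broccoli + cheddar with both tight: 0.5462 servings and 1.738 servings → $1.69.
The minimum over all feasible corners is $1.55.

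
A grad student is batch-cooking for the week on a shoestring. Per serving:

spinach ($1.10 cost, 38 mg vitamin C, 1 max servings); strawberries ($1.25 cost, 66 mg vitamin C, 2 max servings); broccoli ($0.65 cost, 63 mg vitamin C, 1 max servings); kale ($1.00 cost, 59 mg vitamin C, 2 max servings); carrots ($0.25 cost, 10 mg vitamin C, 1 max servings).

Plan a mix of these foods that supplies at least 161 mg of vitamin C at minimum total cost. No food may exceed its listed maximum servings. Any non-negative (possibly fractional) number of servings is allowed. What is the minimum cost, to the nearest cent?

$2.31

Cost per mg of vitamin C: broccoli $0.0103, kale $0.0169, strawberries $0.0189, carrots $0.0250, spinach $0.0289.
Take 1 serving of broccoli: +63.0 mg vitamin C for $0.65 (total $0.65, still need 98.0 mg).
Take 1.661 servings of kale: +98.0 mg vitamin C for $1.66 (total $2.31, still need 0.0 mg).
Greedy by cheapest-per-mg is optimal for a single linear constraint, so the minimum cost is $2.31.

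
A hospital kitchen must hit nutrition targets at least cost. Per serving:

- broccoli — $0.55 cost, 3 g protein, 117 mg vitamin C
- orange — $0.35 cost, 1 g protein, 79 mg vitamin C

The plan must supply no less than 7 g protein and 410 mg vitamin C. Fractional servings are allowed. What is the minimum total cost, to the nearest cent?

An LP optimum is at a vertex; with two nutrient constraints at most two foods are used. Check each candidate.
broccoli only: max(7/3, 410/117) = 3.504 servings → $1.93.
orange only: max(7/1, 410/79) = 7 servings → $2.45.
broccoli + orange with both tight: 1.192 servings and 3.425 servings → $1.85.
The minimum over all feasible corners is $1.85.

$1.85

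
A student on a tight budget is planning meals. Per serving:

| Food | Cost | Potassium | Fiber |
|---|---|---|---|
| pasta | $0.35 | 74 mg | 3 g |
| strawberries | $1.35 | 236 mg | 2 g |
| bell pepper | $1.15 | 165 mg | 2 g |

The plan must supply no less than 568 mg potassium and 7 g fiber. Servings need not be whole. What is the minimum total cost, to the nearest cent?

Check every corner: each single food scaled to meet both minima, and each pair solved so both constraints bind.
pasta only: max(568/74, 7/3) = 7.676 servings → $2.69.
strawberries only: max(568/236, 7/2) = 3.5 servings → $4.72.
bell pepper only: max(568/165, 7/2) = 3.5 servings → $4.03.
pasta + strawberries with both tight: 0.9214 servings and 2.118 servings → $3.18.
pasta + bell pepper with both tight: 0.05476 servings and 3.418 servings → $3.95.
strawberries + bell pepper: the both-tight solution has a negative serving — not a feasible corner.
Cheapest feasible corner: $2.69.

$2.69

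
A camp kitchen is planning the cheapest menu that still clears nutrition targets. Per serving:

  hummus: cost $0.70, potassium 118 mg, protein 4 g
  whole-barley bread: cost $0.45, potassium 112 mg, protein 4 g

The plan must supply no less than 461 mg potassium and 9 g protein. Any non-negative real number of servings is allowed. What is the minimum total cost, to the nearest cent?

The cheapest plan sits at a corner of the feasible region — with two constraints it uses at most two foods.
hummus only: max(461/118, 9/4) = 3.907 servings → $2.73.
whole-barley bread only: max(461/112, 9/4) = 4.116 servings → $1.85.
hummus + whole-barley bread with both targets exact would need a negative amount; discard.
The minimum over all feasible corners is $1.85.

$1.85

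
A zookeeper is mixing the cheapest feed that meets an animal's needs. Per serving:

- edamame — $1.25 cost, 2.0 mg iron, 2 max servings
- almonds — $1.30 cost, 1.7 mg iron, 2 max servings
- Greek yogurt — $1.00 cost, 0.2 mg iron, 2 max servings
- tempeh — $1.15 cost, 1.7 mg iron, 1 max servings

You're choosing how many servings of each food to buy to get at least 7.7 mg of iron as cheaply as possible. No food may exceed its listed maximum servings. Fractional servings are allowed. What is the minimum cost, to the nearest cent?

Cost per mg of iron: edamame $0.6250, tempeh $0.6765, almonds $0.7647, Greek yogurt $5.0000.
Take 2 servings of edamame: +4.0 mg iron for $2.50 (total $2.50, still need 3.7 mg).
Take 1 serving of tempeh: +1.7 mg iron for $1.15 (total $3.65, still need 2.0 mg).
Take 1.176 servings of almonds: +2.0 mg iron for $1.53 (total $5.18, still need 0.0 mg).
Greedy by cheapest-per-mg is optimal for a single linear constraint, so the minimum cost is $5.18.

$5.18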